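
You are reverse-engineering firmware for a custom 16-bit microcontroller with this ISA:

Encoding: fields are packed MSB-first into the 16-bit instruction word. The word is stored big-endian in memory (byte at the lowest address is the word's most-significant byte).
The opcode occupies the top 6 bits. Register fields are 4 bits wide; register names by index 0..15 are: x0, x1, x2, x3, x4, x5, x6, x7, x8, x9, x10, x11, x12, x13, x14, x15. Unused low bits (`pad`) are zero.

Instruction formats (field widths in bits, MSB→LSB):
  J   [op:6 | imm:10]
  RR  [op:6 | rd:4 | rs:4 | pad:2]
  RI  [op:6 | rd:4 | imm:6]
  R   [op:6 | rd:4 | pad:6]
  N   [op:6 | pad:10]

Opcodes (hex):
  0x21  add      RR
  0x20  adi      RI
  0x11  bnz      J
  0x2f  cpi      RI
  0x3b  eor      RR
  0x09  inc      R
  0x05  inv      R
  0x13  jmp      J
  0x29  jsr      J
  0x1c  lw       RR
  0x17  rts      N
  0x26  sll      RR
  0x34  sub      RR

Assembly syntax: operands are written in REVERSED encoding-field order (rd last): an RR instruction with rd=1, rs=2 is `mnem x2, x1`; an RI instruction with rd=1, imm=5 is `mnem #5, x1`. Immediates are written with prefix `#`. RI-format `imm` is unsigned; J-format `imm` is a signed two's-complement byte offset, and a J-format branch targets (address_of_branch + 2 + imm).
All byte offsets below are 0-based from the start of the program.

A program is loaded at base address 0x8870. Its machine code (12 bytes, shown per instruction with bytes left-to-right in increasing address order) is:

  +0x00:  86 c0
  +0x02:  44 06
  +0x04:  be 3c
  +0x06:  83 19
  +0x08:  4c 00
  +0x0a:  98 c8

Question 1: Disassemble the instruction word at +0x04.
@+04  big-endian(be 3c) = 0xbe3c
  op=0xbe3c>>10=0x2f ⇒ cpi (RI)
  rd@[9:6]=0x8 ⇒ x8
  imm@[5:0]=0x3c ⇒ #60

cpi #60, x8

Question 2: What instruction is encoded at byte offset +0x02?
[02] 44 06 → 0x4406
  op=0x4406>>10=0x11 ⇒ bnz (J)
  [9:0] imm=6 = #6

bnz #6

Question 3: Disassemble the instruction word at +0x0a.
+0x0a: 98 c8 ⇒ word 0x98c8 (big)
  opcode bits[15:10]=0x26: sll/RR
  rd@[9:6]=0x3 ⇒ x3
  rs@[5:2]=0x2 ⇒ x2

sll x2, x3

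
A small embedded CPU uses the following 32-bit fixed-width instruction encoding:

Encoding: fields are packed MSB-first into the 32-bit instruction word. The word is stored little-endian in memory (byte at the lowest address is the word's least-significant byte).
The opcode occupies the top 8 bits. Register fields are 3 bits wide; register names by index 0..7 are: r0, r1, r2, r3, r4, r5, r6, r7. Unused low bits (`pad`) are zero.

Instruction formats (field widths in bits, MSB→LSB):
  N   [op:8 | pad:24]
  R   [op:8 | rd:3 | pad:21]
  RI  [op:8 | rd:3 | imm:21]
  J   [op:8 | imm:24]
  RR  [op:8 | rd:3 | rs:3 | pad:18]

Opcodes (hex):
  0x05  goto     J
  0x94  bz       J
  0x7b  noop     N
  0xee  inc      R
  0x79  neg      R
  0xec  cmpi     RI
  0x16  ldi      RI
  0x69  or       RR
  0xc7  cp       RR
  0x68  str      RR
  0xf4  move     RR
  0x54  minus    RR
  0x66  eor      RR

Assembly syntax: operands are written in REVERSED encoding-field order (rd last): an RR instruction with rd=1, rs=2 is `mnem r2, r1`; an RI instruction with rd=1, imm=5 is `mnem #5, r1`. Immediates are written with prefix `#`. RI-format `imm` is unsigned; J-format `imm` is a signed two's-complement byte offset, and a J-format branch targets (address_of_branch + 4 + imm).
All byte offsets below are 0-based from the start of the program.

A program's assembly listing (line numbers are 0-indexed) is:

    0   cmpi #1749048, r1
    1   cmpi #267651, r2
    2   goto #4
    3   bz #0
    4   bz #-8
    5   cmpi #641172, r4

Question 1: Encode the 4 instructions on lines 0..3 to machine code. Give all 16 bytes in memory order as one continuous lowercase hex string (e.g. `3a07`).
0. cmpi fields op=0xec:8|rd=1:3|imm=1749048:21 → word ec3ab038h → 38 b0 3a ec
1. cmpi fields op=0xec:8|rd=2:3|imm=267651:21 → word ec441583h → 83 15 44 ec
2. goto fields op=0x5:8|imm=4:24 → word 05000004h → 04 00 00 05
3. bz fields op=0x94:8|imm=0:24 → word 94000000h → 00 00 00 94

38b03aec831544ec0400000500000094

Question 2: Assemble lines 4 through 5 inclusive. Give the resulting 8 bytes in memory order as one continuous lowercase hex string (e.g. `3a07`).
f8ffff9494c889ec

4. bz fields op=0x94:8|imm=-8:24 → word 94fffff8h → f8 ff ff 94
5. cmpi fields op=0xec:8|rd=4:3|imm=641172:21 → word ec89c894h → 94 c8 89 ec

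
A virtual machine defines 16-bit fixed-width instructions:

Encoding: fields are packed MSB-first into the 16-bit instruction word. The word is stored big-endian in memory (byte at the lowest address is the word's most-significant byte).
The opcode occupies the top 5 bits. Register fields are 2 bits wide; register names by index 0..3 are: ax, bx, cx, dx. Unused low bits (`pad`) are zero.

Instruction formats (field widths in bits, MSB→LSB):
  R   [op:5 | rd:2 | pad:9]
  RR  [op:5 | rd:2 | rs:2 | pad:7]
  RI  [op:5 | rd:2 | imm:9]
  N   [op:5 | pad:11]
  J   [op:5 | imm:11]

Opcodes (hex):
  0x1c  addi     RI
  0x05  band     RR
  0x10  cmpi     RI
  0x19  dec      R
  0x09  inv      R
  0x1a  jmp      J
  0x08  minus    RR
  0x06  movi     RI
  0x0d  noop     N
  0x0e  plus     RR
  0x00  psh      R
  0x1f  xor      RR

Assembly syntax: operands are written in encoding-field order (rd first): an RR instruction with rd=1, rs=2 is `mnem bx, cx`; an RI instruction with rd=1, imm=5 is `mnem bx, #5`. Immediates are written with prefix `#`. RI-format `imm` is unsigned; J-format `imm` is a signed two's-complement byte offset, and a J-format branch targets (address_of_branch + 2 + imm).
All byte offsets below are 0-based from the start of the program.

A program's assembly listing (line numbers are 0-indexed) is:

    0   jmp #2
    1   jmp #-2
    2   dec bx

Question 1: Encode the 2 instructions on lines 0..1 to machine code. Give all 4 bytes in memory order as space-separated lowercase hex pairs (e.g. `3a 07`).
d0 02 d7 fe

L0: jmp op=0x1a:5|imm=2:11 ⇒ 0xd002 ⇒ big d0 02
L1: jmp op=0x1a:5|imm=-2:11 ⇒ 0xd7fe ⇒ big d7 fe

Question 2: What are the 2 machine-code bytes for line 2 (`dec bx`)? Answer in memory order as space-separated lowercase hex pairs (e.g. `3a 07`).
ca 00

2. dec fields op=0x19:5|rd=1:2|pad=0:9 → word ca00h → ca 00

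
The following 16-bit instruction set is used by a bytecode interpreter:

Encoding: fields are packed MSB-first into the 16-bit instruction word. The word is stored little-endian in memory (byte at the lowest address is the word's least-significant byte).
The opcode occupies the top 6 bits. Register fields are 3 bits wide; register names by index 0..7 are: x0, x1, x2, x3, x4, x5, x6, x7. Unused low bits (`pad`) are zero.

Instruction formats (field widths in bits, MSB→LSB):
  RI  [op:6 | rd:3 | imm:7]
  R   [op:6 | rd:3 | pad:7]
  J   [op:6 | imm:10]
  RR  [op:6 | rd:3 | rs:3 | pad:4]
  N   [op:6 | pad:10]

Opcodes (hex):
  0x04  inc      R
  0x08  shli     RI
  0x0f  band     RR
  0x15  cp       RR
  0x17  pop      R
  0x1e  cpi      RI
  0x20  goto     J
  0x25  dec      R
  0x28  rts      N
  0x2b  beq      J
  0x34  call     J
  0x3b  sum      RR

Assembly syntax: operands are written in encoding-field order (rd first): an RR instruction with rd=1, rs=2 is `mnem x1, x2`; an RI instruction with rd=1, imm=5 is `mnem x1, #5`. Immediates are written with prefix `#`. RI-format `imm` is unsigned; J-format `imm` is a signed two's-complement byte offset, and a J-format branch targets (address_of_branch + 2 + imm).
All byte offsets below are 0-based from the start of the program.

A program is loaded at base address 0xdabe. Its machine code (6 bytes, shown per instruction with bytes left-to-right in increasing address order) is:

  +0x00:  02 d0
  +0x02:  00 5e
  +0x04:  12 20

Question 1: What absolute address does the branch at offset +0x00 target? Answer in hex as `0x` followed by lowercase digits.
off 0x00: read 02 d0 as little → 0xd002
  op=0xd002>>10=0x34 ⇒ call (J)
  [9:0] imm=2 = #2
  target = base 0xdabe + off 0x00 + 2 + imm 2 = 0xdac2

0xdac2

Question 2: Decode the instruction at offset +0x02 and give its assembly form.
+0x02: 00 5e ⇒ word 0x5e00 (little)
  op=0x5e00>>10=0x17 ⇒ pop (R)
  rd: (w>>7)&0x7=0x4 → x4

pop x4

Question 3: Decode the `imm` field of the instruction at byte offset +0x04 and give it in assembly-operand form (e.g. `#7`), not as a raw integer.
#18

[04] 12 20 → 0x2012
  op=0x2012>>10=0x8 ⇒ shli (RI)
  rd@[9:7]=0x0 ⇒ x0
  imm@[6:0]=0x12 ⇒ #18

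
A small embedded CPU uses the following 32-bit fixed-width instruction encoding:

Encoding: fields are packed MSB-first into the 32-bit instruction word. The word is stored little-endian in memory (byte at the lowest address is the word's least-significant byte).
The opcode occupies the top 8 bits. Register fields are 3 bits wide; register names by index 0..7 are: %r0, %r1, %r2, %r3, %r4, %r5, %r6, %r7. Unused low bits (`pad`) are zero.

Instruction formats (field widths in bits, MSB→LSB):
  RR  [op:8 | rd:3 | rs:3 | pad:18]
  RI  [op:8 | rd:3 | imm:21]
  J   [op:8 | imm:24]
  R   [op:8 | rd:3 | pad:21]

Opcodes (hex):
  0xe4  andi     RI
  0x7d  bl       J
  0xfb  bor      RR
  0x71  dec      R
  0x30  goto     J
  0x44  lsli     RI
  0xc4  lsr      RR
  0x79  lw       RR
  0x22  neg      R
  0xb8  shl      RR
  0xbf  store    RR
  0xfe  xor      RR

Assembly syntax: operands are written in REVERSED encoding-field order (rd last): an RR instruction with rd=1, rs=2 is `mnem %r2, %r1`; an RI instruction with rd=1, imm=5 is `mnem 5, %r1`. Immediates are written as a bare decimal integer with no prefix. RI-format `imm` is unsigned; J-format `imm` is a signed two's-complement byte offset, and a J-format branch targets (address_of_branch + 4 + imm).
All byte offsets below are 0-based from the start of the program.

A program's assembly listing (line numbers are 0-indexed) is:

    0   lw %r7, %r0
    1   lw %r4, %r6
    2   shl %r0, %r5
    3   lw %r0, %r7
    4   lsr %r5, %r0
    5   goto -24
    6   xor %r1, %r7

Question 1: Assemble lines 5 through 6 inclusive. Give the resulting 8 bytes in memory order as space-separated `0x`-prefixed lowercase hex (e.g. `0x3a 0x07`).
0xe8 0xff 0xff 0x30 0x00 0x00 0xe4 0xfe

5. goto fields op=0x30:8|imm=-24:24 → word 30ffffe8h → e8 ff ff 30
6. xor fields op=0xfe:8|rd=7:3|rs=1:3|pad=0:18 → word fee40000h → 00 00 e4 fe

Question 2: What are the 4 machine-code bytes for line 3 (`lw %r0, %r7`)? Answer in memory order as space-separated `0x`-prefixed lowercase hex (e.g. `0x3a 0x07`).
3. lw fields op=0x79:8|rd=7:3|rs=0:3|pad=0:18 → word 79e00000h → 00 00 e0 79

0x00 0x00 0xe0 0x79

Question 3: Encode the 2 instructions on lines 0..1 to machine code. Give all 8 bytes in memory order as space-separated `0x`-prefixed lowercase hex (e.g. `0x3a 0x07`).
0x00 0x00 0x1c 0x79 0x00 0x00 0xd0 0x79

0. lw fields op=0x79:8|rd=0:3|rs=7:3|pad=0:18 → word 791c0000h → 00 00 1c 79
1. lw fields op=0x79:8|rd=6:3|rs=4:3|pad=0:18 → word 79d00000h → 00 00 d0 79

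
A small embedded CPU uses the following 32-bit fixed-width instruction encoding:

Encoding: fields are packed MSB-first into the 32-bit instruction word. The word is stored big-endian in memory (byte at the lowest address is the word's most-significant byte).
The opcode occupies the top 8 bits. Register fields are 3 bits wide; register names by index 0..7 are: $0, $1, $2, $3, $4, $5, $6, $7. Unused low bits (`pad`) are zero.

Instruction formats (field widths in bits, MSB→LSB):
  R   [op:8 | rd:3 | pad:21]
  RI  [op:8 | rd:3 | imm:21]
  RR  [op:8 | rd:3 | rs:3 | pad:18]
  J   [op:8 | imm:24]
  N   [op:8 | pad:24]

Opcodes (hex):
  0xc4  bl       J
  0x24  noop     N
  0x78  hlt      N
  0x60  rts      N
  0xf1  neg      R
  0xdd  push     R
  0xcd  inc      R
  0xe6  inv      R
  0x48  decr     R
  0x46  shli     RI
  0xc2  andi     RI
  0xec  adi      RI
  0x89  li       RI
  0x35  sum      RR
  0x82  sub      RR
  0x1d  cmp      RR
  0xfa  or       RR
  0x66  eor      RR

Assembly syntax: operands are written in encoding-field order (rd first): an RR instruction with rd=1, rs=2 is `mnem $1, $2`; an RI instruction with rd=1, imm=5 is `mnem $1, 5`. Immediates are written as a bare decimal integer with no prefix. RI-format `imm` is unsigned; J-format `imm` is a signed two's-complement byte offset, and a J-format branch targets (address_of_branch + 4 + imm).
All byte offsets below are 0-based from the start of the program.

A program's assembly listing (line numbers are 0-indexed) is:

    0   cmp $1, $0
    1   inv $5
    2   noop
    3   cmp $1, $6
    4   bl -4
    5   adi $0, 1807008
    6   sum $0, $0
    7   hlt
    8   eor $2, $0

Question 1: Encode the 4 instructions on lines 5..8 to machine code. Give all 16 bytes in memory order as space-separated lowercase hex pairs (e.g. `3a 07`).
ec 1b 92 a0 35 00 00 00 78 00 00 00 66 40 00 00

L5: adi op=0xec:8|rd=0:3|imm=1807008:21 ⇒ 0xec1b92a0 ⇒ big ec 1b 92 a0
L6: sum op=0x35:8|rd=0:3|rs=0:3|pad=0:18 ⇒ 0x35000000 ⇒ big 35 00 00 00
L7: hlt op=0x78:8|pad=0:24 ⇒ 0x78000000 ⇒ big 78 00 00 00
L8: eor op=0x66:8|rd=2:3|rs=0:3|pad=0:18 ⇒ 0x66400000 ⇒ big 66 40 00 00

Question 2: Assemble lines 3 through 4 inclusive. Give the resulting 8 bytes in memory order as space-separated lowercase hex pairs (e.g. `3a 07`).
L3: cmp op=0x1d:8|rd=1:3|rs=6:3|pad=0:18 ⇒ 0x1d380000 ⇒ big 1d 38 00 00
L4: bl op=0xc4:8|imm=-4:24 ⇒ 0xc4fffffc ⇒ big c4 ff ff fc

1d 38 00 00 c4 ff ff fc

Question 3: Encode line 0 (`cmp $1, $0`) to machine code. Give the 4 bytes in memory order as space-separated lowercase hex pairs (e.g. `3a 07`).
1d 20 00 00

0. cmp fields op=0x1d:8|rd=1:3|rs=0:3|pad=0:18 → word 1d200000h → 1d 20 00 00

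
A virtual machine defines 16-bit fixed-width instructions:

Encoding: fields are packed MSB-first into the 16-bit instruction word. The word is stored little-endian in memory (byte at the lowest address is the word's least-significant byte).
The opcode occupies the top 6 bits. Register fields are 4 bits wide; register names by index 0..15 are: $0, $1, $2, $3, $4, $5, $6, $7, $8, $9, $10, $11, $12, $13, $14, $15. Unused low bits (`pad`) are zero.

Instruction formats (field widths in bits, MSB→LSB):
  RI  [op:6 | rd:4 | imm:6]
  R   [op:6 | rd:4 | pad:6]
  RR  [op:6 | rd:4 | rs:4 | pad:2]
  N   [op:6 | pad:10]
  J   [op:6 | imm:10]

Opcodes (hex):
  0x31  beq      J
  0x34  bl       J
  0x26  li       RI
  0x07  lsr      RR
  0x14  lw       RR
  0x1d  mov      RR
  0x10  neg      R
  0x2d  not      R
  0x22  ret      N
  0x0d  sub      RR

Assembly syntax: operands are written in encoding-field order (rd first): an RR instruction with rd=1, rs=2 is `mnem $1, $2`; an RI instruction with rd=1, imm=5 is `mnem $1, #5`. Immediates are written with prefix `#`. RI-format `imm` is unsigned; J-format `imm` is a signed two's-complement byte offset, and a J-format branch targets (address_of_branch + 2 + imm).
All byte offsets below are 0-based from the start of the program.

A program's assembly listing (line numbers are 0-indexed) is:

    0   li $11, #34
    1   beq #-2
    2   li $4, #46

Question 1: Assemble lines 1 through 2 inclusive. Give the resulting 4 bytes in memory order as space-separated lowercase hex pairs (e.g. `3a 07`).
1. beq fields op=0x31:6|imm=-2:10 → word c7feh → fe c7
2. li fields op=0x26:6|rd=4:4|imm=46:6 → word 992eh → 2e 99

fe c7 2e 99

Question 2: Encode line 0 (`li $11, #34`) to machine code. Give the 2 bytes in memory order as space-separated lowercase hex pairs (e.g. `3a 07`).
e2 9a

0. li fields op=0x26:6|rd=11:4|imm=34:6 → word 9ae2h → e2 9a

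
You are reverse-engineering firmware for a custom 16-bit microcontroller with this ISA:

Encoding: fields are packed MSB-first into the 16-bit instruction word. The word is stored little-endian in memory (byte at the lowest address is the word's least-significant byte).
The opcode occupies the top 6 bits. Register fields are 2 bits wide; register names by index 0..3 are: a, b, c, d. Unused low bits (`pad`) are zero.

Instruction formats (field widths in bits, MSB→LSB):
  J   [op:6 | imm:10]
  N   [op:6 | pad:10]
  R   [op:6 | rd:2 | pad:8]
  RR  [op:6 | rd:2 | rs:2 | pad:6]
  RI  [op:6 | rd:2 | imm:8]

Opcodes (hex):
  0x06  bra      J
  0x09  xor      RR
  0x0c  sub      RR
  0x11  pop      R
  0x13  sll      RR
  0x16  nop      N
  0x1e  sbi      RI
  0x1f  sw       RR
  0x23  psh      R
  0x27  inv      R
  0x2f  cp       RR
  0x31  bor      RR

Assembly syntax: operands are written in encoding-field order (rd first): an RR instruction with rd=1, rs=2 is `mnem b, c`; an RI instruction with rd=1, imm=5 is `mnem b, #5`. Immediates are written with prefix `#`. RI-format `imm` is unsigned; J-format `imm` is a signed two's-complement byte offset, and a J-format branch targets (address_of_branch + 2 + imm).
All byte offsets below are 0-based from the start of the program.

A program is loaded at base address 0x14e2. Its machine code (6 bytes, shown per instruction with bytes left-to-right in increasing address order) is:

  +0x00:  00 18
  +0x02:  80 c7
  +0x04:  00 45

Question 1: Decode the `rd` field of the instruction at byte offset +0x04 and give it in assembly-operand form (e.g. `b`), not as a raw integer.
b

off 0x04: read 00 45 as little → 0x4500
  op=0x4500>>10=0x11 ⇒ pop (R)
  rd: (w>>8)&0x3=0x1 → b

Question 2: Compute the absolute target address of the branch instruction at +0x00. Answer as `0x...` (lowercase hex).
0x14e4

+0x00: 00 18 ⇒ word 0x1800 (little)
  opcode bits[15:10]=0x6: bra/J
  [9:0] imm=0 = #0
  target = base 0x14e2 + off 0x00 + 2 + imm 0 = 0x14e4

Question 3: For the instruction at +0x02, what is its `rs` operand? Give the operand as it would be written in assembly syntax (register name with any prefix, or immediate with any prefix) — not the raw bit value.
@+02  little-endian(80 c7) = 0xc780
  opcode bits[15:10]=0x31: bor/RR
  rd@[9:8]=0x3 ⇒ d
  rs@[7:6]=0x2 ⇒ c

c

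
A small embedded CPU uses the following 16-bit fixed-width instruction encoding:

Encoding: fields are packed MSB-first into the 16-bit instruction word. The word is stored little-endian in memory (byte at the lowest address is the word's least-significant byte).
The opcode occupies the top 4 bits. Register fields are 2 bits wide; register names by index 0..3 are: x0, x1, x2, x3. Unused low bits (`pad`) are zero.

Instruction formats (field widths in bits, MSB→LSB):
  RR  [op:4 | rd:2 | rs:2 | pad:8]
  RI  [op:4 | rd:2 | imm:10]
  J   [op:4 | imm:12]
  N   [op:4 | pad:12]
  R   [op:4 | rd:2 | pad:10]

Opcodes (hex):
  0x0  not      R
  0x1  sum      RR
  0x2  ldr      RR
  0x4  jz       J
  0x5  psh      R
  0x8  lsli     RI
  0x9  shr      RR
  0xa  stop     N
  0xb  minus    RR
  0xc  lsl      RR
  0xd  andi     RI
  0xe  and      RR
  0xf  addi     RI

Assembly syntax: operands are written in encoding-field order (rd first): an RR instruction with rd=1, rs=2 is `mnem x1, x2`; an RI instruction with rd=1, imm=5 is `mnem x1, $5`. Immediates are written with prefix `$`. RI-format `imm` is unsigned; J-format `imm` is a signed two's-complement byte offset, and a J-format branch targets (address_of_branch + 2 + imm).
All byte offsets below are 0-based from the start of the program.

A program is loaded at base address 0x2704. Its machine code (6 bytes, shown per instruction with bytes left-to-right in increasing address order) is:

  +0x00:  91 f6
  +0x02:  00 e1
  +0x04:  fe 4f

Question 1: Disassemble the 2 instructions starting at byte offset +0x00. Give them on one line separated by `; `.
[00] 91 f6 → 0xf691
  opcode bits[15:12]=0xf: addi/RI
  rd@[11:10]=0x1 ⇒ x1
  imm@[9:0]=0x291 ⇒ $657
[02] 00 e1 → 0xe100
  opcode bits[15:12]=0xe: and/RR
  rd@[11:10]=0x0 ⇒ x0
  rs@[9:8]=0x1 ⇒ x1

addi x1, $657; and x0, x1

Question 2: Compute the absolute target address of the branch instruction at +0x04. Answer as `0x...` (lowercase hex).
0x2708

[04] fe 4f → 0x4ffe
  op=0x4ffe>>12=0x4 ⇒ jz (J)
  imm: (w>>0)&0xfff=0xffe (s12→-2) → $-2
  target = base 0x2704 + off 0x04 + 2 + imm -2 = 0x2708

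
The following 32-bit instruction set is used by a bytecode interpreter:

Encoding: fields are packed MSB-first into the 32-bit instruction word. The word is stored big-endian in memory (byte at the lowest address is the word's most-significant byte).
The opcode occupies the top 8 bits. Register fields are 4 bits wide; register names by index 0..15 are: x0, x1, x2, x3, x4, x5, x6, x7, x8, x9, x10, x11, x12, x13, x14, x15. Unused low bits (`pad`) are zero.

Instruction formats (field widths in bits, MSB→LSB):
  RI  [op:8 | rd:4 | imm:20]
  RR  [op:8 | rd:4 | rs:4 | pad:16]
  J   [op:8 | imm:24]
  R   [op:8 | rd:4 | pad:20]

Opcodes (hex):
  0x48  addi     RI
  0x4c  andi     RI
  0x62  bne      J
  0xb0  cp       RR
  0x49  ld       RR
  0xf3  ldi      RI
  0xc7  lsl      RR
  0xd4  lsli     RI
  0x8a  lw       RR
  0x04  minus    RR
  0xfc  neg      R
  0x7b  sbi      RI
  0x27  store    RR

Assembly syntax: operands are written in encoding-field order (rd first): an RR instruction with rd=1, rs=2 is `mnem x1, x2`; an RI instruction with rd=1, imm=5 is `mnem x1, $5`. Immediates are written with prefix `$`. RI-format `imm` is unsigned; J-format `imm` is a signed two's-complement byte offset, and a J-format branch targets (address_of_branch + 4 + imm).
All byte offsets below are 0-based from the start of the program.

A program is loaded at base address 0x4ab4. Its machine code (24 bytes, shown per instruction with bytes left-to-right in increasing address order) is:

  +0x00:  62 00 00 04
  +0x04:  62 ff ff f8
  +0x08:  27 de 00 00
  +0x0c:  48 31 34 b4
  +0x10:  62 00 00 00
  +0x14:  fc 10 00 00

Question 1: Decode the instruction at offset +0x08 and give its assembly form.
@+08  big-endian(27 de 00 00) = 0x27de0000
  top 8b → 0x27 → store [RR]
  [23:20] rd=13 = x13
  [19:16] rs=14 = x14

store x13, x14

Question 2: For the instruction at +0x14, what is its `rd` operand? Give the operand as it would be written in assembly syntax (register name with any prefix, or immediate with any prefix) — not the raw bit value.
off 0x14: read fc 10 00 00 as big → 0xfc100000
  top 8b → 0xfc → neg [R]
  [23:20] rd=1 = x1

x1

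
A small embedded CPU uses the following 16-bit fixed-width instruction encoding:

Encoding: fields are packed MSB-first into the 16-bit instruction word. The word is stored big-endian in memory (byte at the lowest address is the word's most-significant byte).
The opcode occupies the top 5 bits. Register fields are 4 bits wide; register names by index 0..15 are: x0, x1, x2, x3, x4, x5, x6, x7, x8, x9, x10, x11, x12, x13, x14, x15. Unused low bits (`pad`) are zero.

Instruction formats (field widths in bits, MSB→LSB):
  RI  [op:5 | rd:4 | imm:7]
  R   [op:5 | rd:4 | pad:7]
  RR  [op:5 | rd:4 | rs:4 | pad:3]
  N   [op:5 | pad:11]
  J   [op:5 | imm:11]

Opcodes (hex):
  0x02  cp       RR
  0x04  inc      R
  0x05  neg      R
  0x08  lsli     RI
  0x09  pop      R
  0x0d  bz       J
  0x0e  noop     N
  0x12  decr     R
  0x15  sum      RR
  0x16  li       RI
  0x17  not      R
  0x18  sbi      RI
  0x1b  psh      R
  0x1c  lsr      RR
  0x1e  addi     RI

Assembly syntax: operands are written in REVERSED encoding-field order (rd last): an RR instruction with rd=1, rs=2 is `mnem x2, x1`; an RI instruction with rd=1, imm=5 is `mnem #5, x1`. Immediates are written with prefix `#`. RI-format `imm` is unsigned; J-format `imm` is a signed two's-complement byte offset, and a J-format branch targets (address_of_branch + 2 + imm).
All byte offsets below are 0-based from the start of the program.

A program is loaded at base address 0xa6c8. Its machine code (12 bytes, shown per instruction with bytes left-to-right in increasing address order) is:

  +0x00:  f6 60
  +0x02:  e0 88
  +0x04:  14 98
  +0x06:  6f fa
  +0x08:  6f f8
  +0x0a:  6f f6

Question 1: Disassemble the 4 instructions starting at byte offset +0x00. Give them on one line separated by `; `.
addi #96, x12; lsr x1, x1; cp x3, x9; bz #-6

[00] f6 60 → 0xf660
  opcode bits[15:11]=0x1e: addi/RI
  [10:7] rd=12 = x12
  [6:0] imm=96 = #96
[02] e0 88 → 0xe088
  opcode bits[15:11]=0x1c: lsr/RR
  [10:7] rd=1 = x1
  [6:3] rs=1 = x1
[04] 14 98 → 0x1498
  opcode bits[15:11]=0x2: cp/RR
  [10:7] rd=9 = x9
  [6:3] rs=3 = x3
[06] 6f fa → 0x6ffa
  opcode bits[15:11]=0xd: bz/J
  [10:0] imm=2042 (s11→-6) = #-6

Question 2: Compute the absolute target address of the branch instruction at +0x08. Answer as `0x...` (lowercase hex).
[08] 6f f8 → 0x6ff8
  op=0x6ff8>>11=0xd ⇒ bz (J)
  imm@[10:0]=0x7f8 (s11→-8) ⇒ #-8
  target = base 0xa6c8 + off 0x08 + 2 + imm -8 = 0xa6ca

0xa6ca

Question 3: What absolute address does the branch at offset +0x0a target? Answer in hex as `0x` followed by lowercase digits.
0xa6ca

@+0a  big-endian(6f f6) = 0x6ff6
  top 5b → 0xd → bz [J]
  [10:0] imm=2038 (s11→-10) = #-10
  target = base 0xa6c8 + off 0x0a + 2 + imm -10 = 0xa6ca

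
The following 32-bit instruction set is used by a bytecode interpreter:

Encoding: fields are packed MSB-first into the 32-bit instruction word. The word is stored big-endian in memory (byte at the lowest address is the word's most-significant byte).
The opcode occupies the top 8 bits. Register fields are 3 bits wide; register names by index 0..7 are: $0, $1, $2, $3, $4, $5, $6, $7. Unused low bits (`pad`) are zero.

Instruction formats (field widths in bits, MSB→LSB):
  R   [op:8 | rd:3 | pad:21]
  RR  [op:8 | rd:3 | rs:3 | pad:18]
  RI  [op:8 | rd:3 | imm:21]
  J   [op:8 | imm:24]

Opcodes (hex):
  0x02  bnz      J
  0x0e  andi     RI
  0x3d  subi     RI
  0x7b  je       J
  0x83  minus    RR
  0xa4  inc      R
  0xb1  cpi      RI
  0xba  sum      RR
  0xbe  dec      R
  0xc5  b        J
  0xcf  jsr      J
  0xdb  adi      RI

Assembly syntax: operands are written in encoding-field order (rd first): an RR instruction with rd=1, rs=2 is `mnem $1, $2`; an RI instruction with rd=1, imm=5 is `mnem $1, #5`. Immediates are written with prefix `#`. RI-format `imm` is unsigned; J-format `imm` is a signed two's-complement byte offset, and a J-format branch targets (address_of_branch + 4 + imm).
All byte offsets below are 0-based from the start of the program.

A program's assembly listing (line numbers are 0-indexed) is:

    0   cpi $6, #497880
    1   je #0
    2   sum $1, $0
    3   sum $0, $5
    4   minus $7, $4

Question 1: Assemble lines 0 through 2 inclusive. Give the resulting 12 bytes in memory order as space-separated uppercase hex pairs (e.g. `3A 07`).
B1 C7 98 D8 7B 00 00 00 BA 20 00 00

0. cpi fields op=0xb1:8|rd=6:3|imm=497880:21 → word b1c798d8h → b1 c7 98 d8
1. je fields op=0x7b:8|imm=0:24 → word 7b000000h → 7b 00 00 00
2. sum fields op=0xba:8|rd=1:3|rs=0:3|pad=0:18 → word ba200000h → ba 20 00 00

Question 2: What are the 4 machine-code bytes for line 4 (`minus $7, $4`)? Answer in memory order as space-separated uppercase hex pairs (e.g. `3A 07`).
83 F0 00 00

L4: minus op=0x83:8|rd=7:3|rs=4:3|pad=0:18 ⇒ 0x83f00000 ⇒ big 83 f0 00 00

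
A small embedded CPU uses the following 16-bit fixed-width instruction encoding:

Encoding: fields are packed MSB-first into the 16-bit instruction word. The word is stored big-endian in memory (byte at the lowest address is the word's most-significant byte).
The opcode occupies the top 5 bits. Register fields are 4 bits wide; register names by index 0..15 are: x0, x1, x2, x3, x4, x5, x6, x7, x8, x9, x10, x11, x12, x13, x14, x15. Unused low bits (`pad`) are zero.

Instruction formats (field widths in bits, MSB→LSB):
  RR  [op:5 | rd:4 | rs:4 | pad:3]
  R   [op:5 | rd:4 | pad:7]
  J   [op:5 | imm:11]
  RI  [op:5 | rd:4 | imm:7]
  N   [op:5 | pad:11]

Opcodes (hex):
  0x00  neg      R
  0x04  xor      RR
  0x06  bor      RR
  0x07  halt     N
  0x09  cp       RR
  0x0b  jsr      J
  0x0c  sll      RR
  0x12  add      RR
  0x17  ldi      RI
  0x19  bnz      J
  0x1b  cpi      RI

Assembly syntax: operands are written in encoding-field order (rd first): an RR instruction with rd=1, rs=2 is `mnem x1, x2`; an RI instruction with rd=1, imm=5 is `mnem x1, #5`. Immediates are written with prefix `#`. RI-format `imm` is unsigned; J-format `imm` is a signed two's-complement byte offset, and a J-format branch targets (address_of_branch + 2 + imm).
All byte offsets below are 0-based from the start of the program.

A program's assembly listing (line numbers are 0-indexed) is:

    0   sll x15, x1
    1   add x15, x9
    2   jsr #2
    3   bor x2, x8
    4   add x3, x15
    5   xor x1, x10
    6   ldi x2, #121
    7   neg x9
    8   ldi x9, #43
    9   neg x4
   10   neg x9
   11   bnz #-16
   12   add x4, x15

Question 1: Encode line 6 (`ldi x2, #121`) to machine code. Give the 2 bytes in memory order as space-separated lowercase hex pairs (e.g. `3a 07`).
b9 79

L6: ldi op=0x17:5|rd=2:4|imm=121:7 ⇒ 0xb979 ⇒ big b9 79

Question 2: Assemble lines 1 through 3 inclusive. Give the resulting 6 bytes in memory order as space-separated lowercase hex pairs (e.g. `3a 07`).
1. add fields op=0x12:5|rd=15:4|rs=9:4|pad=0:3 → word 97c8h → 97 c8
2. jsr fields op=0xb:5|imm=2:11 → word 5802h → 58 02
3. bor fields op=0x6:5|rd=2:4|rs=8:4|pad=0:3 → word 3140h → 31 40

97 c8 58 02 31 40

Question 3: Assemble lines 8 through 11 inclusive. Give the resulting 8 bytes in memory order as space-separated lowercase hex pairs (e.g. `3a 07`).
bc ab 02 00 04 80 cf f0

L8: ldi op=0x17:5|rd=9:4|imm=43:7 ⇒ 0xbcab ⇒ big bc ab
L9: neg op=0x0:5|rd=4:4|pad=0:7 ⇒ 0x0200 ⇒ big 02 00
L10: neg op=0x0:5|rd=9:4|pad=0:7 ⇒ 0x0480 ⇒ big 04 80
L11: bnz op=0x19:5|imm=-16:11 ⇒ 0xcff0 ⇒ big cf f0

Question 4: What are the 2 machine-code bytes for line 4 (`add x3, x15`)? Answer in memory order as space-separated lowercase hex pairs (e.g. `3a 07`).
91 f8

line 4 (add): pack op=0x12:5|rd=3:4|rs=15:4|pad=0:3 = 0x91f8; big→ 91 f8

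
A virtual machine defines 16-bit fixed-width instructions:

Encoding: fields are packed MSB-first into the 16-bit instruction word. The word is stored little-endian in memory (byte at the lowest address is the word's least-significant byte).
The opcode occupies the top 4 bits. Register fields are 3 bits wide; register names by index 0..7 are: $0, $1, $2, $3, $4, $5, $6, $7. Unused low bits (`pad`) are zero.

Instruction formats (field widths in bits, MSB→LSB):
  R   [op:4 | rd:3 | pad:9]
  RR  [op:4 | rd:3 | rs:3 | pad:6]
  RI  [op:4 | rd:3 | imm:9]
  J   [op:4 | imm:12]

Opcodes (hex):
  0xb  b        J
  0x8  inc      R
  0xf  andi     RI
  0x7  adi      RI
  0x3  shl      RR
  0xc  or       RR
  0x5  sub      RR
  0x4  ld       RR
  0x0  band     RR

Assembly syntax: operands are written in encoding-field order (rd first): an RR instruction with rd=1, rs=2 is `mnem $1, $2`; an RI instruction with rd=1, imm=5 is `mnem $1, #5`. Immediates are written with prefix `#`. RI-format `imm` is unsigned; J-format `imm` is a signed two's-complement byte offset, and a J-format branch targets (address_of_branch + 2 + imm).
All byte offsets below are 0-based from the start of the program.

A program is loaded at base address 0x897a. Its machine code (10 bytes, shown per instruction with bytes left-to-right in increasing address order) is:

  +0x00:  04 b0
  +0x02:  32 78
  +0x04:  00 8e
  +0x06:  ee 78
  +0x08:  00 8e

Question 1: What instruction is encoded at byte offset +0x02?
[02] 32 78 → 0x7832
  op=0x7832>>12=0x7 ⇒ adi (RI)
  rd@[11:9]=0x4 ⇒ $4
  imm@[8:0]=0x32 ⇒ #50

adi $4, #50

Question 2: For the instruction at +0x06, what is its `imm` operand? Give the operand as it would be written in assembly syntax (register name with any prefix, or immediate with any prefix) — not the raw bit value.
#238

+0x06: ee 78 ⇒ word 0x78ee (little)
  op=0x78ee>>12=0x7 ⇒ adi (RI)
  [11:9] rd=4 = $4
  [8:0] imm=238 = #238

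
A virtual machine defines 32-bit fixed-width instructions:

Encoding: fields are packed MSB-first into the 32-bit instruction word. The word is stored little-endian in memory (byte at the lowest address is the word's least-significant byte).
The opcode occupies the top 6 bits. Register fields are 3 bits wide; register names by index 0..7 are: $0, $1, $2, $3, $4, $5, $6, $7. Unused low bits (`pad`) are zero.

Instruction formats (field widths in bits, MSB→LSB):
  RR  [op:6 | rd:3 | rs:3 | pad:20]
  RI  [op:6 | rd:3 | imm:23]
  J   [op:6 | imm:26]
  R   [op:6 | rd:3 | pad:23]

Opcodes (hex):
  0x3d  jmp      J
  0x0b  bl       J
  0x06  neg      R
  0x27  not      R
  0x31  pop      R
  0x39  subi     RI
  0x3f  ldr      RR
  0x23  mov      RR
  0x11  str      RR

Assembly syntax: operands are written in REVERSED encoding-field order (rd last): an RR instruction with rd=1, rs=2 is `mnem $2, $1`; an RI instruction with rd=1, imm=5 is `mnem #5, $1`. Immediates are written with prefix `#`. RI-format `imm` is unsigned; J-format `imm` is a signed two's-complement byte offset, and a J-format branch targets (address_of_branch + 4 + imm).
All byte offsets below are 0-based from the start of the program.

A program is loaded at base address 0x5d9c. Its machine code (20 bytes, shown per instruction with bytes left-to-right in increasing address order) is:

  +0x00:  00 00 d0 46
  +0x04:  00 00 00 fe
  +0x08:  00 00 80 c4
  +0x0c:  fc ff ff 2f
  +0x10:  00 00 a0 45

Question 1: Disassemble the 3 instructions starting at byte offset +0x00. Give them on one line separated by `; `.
str $5, $5; ldr $0, $4; pop $1

[00] 00 00 d0 46 → 0x46d00000
  opcode bits[31:26]=0x11: str/RR
  rd: (w>>23)&0x7=0x5 → $5
  rs: (w>>20)&0x7=0x5 → $5
[04] 00 00 00 fe → 0xfe000000
  opcode bits[31:26]=0x3f: ldr/RR
  rd: (w>>23)&0x7=0x4 → $4
  rs: (w>>20)&0x7=0x0 → $0
[08] 00 00 80 c4 → 0xc4800000
  opcode bits[31:26]=0x31: pop/R
  rd: (w>>23)&0x7=0x1 → $1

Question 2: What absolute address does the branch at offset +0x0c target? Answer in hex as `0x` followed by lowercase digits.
0x5da8

@+0c  little-endian(fc ff ff 2f) = 0x2ffffffc
  top 6b → 0xb → bl [J]
  [25:0] imm=67108860 (s26→-4) = #-4
  target = base 0x5d9c + off 0x0c + 4 + imm -4 = 0x5da8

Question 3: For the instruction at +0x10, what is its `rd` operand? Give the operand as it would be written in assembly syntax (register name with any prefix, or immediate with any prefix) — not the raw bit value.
off 0x10: read 00 00 a0 45 as little → 0x45a00000
  opcode bits[31:26]=0x11: str/RR
  rd: (w>>23)&0x7=0x3 → $3
  rs: (w>>20)&0x7=0x2 → $2

$3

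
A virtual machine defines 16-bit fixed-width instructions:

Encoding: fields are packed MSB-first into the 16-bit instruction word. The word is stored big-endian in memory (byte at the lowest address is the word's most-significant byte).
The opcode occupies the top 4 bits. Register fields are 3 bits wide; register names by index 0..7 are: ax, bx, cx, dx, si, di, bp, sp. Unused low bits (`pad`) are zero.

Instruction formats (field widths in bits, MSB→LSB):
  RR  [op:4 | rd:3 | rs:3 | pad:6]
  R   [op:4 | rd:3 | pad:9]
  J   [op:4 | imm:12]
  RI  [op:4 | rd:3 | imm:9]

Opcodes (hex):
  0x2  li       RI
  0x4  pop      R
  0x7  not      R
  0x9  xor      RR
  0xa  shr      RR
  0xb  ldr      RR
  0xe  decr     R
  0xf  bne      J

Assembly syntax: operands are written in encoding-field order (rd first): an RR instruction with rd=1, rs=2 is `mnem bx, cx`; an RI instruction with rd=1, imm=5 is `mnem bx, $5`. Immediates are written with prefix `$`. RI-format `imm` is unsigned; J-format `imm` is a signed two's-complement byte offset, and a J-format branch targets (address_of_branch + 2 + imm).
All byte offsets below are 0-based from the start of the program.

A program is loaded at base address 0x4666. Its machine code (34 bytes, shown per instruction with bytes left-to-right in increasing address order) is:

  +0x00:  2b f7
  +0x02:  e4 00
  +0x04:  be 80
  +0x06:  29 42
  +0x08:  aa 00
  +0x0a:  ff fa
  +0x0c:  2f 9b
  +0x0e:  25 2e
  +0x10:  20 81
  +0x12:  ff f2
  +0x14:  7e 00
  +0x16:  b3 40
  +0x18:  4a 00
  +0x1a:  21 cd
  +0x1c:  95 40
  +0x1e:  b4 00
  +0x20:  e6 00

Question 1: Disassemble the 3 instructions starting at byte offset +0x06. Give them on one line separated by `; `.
li si, $322; shr di, ax; bne $-6

@+06  big-endian(29 42) = 0x2942
  op=0x2942>>12=0x2 ⇒ li (RI)
  rd: (w>>9)&0x7=0x4 → si
  imm: (w>>0)&0x1ff=0x142 → $322
@+08  big-endian(aa 00) = 0xaa00
  op=0xaa00>>12=0xa ⇒ shr (RR)
  rd: (w>>9)&0x7=0x5 → di
  rs: (w>>6)&0x7=0x0 → ax
@+0a  big-endian(ff fa) = 0xfffa
  op=0xfffa>>12=0xf ⇒ bne (J)
  imm: (w>>0)&0xfff=0xffa (s12→-6) → $-6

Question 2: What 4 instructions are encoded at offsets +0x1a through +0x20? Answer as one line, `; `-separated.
li ax, $461; xor cx, di; ldr cx, ax; decr dx

@+1a  big-endian(21 cd) = 0x21cd
  top 4b → 0x2 → li [RI]
  rd@[11:9]=0x0 ⇒ ax
  imm@[8:0]=0x1cd ⇒ $461
@+1c  big-endian(95 40) = 0x9540
  top 4b → 0x9 → xor [RR]
  rd@[11:9]=0x2 ⇒ cx
  rs@[8:6]=0x5 ⇒ di
@+1e  big-endian(b4 00) = 0xb400
  top 4b → 0xb → ldr [RR]
  rd@[11:9]=0x2 ⇒ cx
  rs@[8:6]=0x0 ⇒ ax
@+20  big-endian(e6 00) = 0xe600
  top 4b → 0xe → decr [R]
  rd@[11:9]=0x3 ⇒ dx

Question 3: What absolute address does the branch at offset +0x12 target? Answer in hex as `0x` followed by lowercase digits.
0x466c

off 0x12: read ff f2 as big → 0xfff2
  top 4b → 0xf → bne [J]
  imm@[11:0]=0xff2 (s12→-14) ⇒ $-14
  target = base 0x4666 + off 0x12 + 2 + imm -14 = 0x466c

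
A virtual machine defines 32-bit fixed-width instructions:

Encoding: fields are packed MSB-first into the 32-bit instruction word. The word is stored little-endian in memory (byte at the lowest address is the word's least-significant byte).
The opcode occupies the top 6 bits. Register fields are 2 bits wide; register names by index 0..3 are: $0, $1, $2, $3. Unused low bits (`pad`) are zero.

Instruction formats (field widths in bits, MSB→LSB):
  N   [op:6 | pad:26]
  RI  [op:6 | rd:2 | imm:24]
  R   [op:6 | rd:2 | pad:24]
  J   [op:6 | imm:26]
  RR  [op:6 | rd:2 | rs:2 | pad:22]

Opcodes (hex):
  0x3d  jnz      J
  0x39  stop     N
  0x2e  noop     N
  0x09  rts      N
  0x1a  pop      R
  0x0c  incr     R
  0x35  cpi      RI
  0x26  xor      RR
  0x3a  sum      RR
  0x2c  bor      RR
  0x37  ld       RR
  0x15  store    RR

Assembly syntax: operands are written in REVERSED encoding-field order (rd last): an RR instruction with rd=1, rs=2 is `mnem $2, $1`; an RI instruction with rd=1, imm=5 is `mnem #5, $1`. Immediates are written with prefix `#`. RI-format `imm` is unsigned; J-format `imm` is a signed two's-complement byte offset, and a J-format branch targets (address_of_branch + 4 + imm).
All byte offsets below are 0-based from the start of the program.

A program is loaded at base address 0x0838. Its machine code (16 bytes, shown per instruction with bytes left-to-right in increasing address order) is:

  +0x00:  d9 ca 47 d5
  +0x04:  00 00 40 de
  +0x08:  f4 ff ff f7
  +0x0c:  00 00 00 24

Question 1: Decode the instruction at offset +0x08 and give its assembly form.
[08] f4 ff ff f7 → 0xf7fffff4
  opcode bits[31:26]=0x3d: jnz/J
  imm: (w>>0)&0x3ffffff=0x3fffff4 (s26→-12) → #-12

jnz #-12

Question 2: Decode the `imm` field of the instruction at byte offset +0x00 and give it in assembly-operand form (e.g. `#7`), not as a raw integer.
#4704985

@+00  little-endian(d9 ca 47 d5) = 0xd547cad9
  top 6b → 0x35 → cpi [RI]
  rd@[25:24]=0x1 ⇒ $1
  imm@[23:0]=0x47cad9 ⇒ #4704985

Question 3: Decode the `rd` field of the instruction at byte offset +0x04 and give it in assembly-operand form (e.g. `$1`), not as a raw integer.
$2

+0x04: 00 00 40 de ⇒ word 0xde400000 (little)
  op=0xde400000>>26=0x37 ⇒ ld (RR)
  [25:24] rd=2 = $2
  [23:22] rs=1 = $1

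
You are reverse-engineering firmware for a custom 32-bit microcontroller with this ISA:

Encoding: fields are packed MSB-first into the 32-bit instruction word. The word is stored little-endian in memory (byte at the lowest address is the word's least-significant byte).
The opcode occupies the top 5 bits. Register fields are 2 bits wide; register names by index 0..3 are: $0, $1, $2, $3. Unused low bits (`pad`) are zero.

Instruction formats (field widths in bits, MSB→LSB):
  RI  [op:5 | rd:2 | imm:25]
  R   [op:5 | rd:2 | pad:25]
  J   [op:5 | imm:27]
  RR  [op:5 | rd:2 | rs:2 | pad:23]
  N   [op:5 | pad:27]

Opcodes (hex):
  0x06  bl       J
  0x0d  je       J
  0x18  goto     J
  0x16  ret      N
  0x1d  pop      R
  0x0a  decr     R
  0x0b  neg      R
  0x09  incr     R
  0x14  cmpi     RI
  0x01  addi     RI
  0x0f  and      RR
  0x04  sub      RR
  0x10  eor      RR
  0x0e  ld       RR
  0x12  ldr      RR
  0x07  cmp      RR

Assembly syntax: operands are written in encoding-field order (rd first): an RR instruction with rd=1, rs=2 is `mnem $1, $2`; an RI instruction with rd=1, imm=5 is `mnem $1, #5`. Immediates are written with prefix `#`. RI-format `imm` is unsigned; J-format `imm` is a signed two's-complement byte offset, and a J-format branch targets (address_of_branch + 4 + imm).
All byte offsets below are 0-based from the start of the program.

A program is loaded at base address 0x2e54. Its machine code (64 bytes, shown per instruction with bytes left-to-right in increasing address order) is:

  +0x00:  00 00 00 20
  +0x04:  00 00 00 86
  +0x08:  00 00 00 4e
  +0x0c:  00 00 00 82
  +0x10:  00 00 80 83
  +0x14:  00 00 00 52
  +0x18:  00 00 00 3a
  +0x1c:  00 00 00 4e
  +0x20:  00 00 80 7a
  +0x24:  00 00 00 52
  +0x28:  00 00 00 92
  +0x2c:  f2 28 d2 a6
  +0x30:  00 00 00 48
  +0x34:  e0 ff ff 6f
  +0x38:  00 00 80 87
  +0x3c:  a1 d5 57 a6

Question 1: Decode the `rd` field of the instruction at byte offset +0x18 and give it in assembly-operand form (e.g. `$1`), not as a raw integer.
$1

@+18  little-endian(00 00 00 3a) = 0x3a000000
  opcode bits[31:27]=0x7: cmp/RR
  [26:25] rd=1 = $1
  [24:23] rs=0 = $0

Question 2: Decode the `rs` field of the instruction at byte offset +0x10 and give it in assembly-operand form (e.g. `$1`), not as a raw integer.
$3

+0x10: 00 00 80 83 ⇒ word 0x83800000 (little)
  top 5b → 0x10 → eor [RR]
  [26:25] rd=1 = $1
  [24:23] rs=3 = $3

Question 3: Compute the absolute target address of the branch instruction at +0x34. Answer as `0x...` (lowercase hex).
@+34  little-endian(e0 ff ff 6f) = 0x6fffffe0
  opcode bits[31:27]=0xd: je/J
  [26:0] imm=134217696 (s27→-32) = #-32
  target = base 0x2e54 + off 0x34 + 4 + imm -32 = 0x2e6c

0x2e6c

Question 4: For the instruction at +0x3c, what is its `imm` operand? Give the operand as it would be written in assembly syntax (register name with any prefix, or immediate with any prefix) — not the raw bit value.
@+3c  little-endian(a1 d5 57 a6) = 0xa657d5a1
  op=0xa657d5a1>>27=0x14 ⇒ cmpi (RI)
  rd@[26:25]=0x3 ⇒ $3
  imm@[24:0]=0x57d5a1 ⇒ #5756321

#5756321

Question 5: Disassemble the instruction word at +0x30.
incr $0

+0x30: 00 00 00 48 ⇒ word 0x48000000 (little)
  opcode bits[31:27]=0x9: incr/R
  rd@[26:25]=0x0 ⇒ $0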